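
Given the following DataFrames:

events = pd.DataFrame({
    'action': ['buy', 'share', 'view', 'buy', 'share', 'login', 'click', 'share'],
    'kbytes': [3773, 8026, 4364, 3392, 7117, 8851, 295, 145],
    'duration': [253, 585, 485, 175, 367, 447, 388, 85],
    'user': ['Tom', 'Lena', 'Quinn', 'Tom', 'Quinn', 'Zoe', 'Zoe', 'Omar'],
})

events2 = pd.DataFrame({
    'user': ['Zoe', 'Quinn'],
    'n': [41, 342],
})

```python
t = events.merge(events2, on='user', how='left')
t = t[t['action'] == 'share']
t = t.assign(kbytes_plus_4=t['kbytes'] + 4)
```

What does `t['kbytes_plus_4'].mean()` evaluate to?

5100.0

merge on 'user' (how='left') → 8 rows:
  action  kbytes  duration   user      n
0    buy    3773       253    Tom    NaN
1  share    8026       585   Lena    NaN
2   view    4364       485  Quinn  342.0
3    buy    3392       175    Tom    NaN
4  share    7117       367  Quinn  342.0
5  login    8851       447    Zoe   41.0
6  click     295       388    Zoe   41.0
7  share     145        85   Omar    NaN
filter rows where action == 'share':
  action  kbytes  duration   user      n
1  share    8026       585   Lena    NaN
4  share    7117       367  Quinn  342.0
7  share     145        85   Omar    NaN
add column kbytes_plus_4 = t['kbytes'] + 4:
  action  kbytes  duration   user      n  kbytes_plus_4
1  share    8026       585   Lena    NaN           8030
4  share    7117       367  Quinn  342.0           7121
7  share     145        85   Omar    NaN            149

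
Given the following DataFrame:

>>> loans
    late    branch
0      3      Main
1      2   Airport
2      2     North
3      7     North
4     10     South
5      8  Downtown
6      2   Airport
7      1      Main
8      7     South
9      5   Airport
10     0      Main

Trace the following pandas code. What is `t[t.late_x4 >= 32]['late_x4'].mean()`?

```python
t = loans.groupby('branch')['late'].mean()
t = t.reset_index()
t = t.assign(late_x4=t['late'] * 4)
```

33.0

group by branch, mean of late:
branch
Airport     3.000000
Downtown    8.000000
Main        1.333333
North       4.500000
South       8.500000
Name: late, dtype: float64
reset_index():
     branch      late
0   Airport  3.000000
1  Downtown  8.000000
2      Main  1.333333
3     North  4.500000
4     South  8.500000
add column late_x4 = t['late'] * 4:
     branch      late    late_x4
0   Airport  3.000000  12.000000
1  Downtown  8.000000  32.000000
2      Main  1.333333   5.333333
3     North  4.500000  18.000000
4     South  8.500000  34.000000
filter rows where late_x4 >= 32:
     branch  late  late_x4
1  Downtown   8.0     32.0
4     South   8.5     34.0
Then the mean of column 'late_x4': 33.0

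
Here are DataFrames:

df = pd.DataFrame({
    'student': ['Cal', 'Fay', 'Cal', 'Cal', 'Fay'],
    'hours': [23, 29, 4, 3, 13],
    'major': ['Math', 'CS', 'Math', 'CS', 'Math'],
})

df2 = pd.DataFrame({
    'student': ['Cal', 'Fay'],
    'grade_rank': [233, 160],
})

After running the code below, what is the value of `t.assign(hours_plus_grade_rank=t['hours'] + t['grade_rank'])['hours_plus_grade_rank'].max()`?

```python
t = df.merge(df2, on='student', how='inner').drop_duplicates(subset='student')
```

256

merge on 'student' (how='inner') → 5 rows:
  student  hours major  grade_rank
0     Cal     23  Math         233
1     Fay     29    CS         160
2     Cal      4  Math         233
3     Cal      3    CS         233
4     Fay     13  Math         160
drop duplicate student (keep=first):
  student  hours major  grade_rank
0     Cal     23  Math         233
1     Fay     29    CS         160
add column hours_plus_grade_rank = t['hours'] + t['grade_rank']:
  student  hours major  grade_rank  hours_plus_grade_rank
0     Cal     23  Math         233                    256
1     Fay     29    CS         160                    189
The max of column 'hours_plus_grade_rank' is 256.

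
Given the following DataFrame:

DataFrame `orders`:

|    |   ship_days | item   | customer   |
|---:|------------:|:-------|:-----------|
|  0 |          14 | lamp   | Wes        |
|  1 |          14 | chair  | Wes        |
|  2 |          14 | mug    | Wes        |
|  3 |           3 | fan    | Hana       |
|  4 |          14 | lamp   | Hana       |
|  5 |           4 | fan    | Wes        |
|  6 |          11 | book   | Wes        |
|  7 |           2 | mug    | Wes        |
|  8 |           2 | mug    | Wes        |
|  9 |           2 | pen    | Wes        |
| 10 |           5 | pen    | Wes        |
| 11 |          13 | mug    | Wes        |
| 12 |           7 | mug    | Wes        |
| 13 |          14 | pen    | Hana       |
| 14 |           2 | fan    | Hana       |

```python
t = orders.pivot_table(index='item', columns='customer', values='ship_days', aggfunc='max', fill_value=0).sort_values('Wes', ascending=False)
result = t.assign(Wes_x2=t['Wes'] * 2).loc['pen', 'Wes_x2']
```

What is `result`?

10

pivot: rows=item, cols=customer, max(ship_days):
customer  Hana  Wes
item               
book         0   11
chair        0   14
fan          3    4
lamp        14   14
mug          0   14
pen         14    5
sort by Wes descending:
customer  Hana  Wes
item               
chair        0   14
lamp        14   14
mug          0   14
book         0   11
pen         14    5
fan          3    4
add column Wes_x2 = t['Wes'] * 2:
customer  Hana  Wes  Wes_x2
item                       
chair        0   14      28
lamp        14   14      28
mug          0   14      28
book         0   11      22
pen         14    5      10
fan          3    4       8
So loc['pen', 'Wes_x2'] = 10.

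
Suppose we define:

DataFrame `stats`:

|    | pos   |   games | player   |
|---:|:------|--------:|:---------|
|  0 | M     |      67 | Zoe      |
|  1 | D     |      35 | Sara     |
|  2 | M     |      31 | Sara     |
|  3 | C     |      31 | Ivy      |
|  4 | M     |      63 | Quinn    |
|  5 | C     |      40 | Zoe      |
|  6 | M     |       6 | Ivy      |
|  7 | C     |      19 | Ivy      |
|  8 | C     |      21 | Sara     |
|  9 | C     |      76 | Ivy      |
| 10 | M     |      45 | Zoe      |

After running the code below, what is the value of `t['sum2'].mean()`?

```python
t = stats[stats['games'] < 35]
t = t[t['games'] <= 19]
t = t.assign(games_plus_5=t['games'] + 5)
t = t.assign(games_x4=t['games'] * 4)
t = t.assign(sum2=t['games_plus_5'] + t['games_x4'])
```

67.5

filter rows where games < 35:
  pos  games player
2   M     31   Sara
3   C     31    Ivy
6   M      6    Ivy
7   C     19    Ivy
8   C     21   Sara
filter rows where games <= 19:
  pos  games player
6   M      6    Ivy
7   C     19    Ivy
add column games_plus_5 = t['games'] + 5:
  pos  games player  games_plus_5
6   M      6    Ivy            11
7   C     19    Ivy            24
add column games_x4 = t['games'] * 4:
  pos  games player  games_plus_5  games_x4
6   M      6    Ivy            11        24
7   C     19    Ivy            24        76
add column sum2 = t['games_plus_5'] + t['games_x4']:
  pos  games player  games_plus_5  games_x4  sum2
6   M      6    Ivy            11        24    35
7   C     19    Ivy            24        76   100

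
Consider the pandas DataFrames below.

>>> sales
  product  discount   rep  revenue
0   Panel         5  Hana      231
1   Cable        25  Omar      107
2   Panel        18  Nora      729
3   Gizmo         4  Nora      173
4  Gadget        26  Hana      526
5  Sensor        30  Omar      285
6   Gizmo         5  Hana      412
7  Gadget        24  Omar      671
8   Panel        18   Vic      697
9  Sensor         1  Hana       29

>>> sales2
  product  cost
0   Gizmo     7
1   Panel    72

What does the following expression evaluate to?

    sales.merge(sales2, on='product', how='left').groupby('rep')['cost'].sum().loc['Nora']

79.0

merge on 'product' (how='left') → 10 rows:
  product  discount   rep  revenue  cost
0   Panel         5  Hana      231  72.0
1   Cable        25  Omar      107   NaN
2   Panel        18  Nora      729  72.0
3   Gizmo         4  Nora      173   7.0
4  Gadget        26  Hana      526   NaN
5  Sensor        30  Omar      285   NaN
6   Gizmo         5  Hana      412   7.0
7  Gadget        24  Omar      671   NaN
8   Panel        18   Vic      697  72.0
9  Sensor         1  Hana       29   NaN
group by rep, sum of cost:
rep
Hana    79.0
Nora    79.0
Omar     0.0
Vic     72.0
Name: cost, dtype: float64
So loc['Nora'] = 79.0.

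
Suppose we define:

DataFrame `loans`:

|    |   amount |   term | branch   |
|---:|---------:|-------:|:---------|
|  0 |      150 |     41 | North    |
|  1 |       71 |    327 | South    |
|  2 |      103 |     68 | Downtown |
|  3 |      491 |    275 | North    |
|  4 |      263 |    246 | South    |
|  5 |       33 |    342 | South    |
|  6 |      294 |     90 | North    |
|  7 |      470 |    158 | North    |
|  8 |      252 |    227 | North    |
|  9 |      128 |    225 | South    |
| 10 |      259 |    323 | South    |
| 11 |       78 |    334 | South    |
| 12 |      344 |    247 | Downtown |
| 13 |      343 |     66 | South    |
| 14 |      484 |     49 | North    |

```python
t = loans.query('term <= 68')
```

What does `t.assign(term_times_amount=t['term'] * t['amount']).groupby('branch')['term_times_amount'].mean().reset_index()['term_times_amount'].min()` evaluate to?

filter rows where term <= 68:
    amount  term    branch
0      150    41     North
2      103    68  Downtown
13     343    66     South
14     484    49     North
add column term_times_amount = t['term'] * t['amount']:
    amount  term    branch  term_times_amount
0      150    41     North               6150
2      103    68  Downtown               7004
13     343    66     South              22638
14     484    49     North              23716
group by branch, mean of term_times_amount:
branch
Downtown     7004.0
North       14933.0
South       22638.0
Name: term_times_amount, dtype: float64
reset_index():
     branch  term_times_amount
0  Downtown             7004.0
1     North            14933.0
2     South            22638.0

7004.0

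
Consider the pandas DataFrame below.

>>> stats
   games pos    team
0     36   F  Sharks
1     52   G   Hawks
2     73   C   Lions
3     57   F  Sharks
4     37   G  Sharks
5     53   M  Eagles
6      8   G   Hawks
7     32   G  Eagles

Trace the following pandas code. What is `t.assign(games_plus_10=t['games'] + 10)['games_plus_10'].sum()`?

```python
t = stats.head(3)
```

191

take first 3 rows:
   games pos    team
0     36   F  Sharks
1     52   G   Hawks
2     73   C   Lions
add column games_plus_10 = t['games'] + 10:
   games pos    team  games_plus_10
0     36   F  Sharks             46
1     52   G   Hawks             62
2     73   C   Lions             83
sum of column 'games_plus_10' → 191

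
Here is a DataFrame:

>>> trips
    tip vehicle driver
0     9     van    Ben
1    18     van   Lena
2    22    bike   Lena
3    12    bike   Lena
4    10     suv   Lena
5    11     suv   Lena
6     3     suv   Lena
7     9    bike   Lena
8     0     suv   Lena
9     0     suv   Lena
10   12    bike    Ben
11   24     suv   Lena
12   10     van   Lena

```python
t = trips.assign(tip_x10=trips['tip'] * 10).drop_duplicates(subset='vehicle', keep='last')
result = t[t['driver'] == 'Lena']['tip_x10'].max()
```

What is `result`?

add column tip_x10 = trips['tip'] * 10:
    tip vehicle driver  tip_x10
0     9     van    Ben       90
1    18     van   Lena      180
2    22    bike   Lena      220
3    12    bike   Lena      120
4    10     suv   Lena      100
5    11     suv   Lena      110
6     3     suv   Lena       30
7     9    bike   Lena       90
8     0     suv   Lena        0
9     0     suv   Lena        0
10   12    bike    Ben      120
11   24     suv   Lena      240
12   10     van   Lena      100
drop duplicate vehicle (keep=last):
    tip vehicle driver  tip_x10
10   12    bike    Ben      120
11   24     suv   Lena      240
12   10     van   Lena      100
filter rows where driver == 'Lena':
    tip vehicle driver  tip_x10
11   24     suv   Lena      240
12   10     van   Lena      100

240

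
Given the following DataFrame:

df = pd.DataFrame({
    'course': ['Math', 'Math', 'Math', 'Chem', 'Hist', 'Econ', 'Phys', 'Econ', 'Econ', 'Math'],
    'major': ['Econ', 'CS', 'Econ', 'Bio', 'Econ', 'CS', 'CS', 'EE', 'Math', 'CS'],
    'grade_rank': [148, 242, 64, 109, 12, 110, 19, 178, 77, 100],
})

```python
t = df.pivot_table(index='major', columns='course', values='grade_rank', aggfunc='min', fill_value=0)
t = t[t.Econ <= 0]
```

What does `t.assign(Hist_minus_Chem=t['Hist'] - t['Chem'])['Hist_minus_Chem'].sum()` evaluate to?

pivot: rows=major, cols=course, min(grade_rank):
course  Chem  Econ  Hist  Math  Phys
major                               
Bio      109     0     0     0     0
CS         0   110     0   100    19
EE         0   178     0     0     0
Econ       0     0    12    64     0
Math       0    77     0     0     0
filter rows where Econ <= 0:
course  Chem  Econ  Hist  Math  Phys
major                               
Bio      109     0     0     0     0
Econ       0     0    12    64     0
add column Hist_minus_Chem = t['Hist'] - t['Chem']:
course  Chem  Econ  Hist  Math  Phys  Hist_minus_Chem
major                                                
Bio      109     0     0     0     0             -109
Econ       0     0    12    64     0               12

-97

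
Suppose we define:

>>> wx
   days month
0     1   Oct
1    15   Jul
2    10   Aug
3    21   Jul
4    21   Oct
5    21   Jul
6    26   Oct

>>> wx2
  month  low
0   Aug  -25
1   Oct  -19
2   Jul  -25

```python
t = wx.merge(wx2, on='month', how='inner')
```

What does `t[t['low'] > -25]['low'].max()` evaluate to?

merge on 'month' (how='inner') → 7 rows:
   days month  low
0     1   Oct  -19
1    15   Jul  -25
2    10   Aug  -25
3    21   Jul  -25
4    21   Oct  -19
5    21   Jul  -25
6    26   Oct  -19
filter rows where low > -25:
   days month  low
0     1   Oct  -19
4    21   Oct  -19
6    26   Oct  -19
Taking the max of column 'low' gives -19.

-19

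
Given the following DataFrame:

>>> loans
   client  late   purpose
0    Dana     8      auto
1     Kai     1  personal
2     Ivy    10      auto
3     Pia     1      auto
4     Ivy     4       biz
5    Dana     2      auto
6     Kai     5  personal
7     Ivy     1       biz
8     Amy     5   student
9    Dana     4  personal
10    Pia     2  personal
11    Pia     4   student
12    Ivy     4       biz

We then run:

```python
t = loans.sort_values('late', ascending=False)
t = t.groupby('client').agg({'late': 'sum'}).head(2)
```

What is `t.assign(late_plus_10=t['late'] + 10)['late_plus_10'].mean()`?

sort by late descending:
   client  late   purpose
2     Ivy    10      auto
0    Dana     8      auto
6     Kai     5  personal
8     Amy     5   student
4     Ivy     4       biz
9    Dana     4  personal
11    Pia     4   student
12    Ivy     4       biz
5    Dana     2      auto
10    Pia     2  personal
1     Kai     1  personal
3     Pia     1      auto
7     Ivy     1       biz
group by client, sum of late:
        late
client      
Amy        5
Dana      14
Ivy       19
Kai        6
Pia        7
take first 2 rows:
        late
client      
Amy        5
Dana      14
add column late_plus_10 = t['late'] + 10:
        late  late_plus_10
client                    
Amy        5            15
Dana      14            24

19.5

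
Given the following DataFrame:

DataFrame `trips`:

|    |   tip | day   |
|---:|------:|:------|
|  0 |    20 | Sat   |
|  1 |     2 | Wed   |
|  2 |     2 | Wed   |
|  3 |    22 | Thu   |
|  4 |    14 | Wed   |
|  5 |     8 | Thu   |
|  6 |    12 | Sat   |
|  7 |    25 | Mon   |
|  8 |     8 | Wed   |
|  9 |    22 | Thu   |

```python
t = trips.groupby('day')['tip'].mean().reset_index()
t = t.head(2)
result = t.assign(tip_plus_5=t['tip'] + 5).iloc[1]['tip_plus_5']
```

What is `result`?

group by day, mean of tip:
day
Mon    25.000000
Sat    16.000000
Thu    17.333333
Wed     6.500000
Name: tip, dtype: float64
reset_index():
   day        tip
0  Mon  25.000000
1  Sat  16.000000
2  Thu  17.333333
3  Wed   6.500000
take first 2 rows:
   day   tip
0  Mon  25.0
1  Sat  16.0
add column tip_plus_5 = t['tip'] + 5:
   day   tip  tip_plus_5
0  Mon  25.0        30.0
1  Sat  16.0        21.0

21.0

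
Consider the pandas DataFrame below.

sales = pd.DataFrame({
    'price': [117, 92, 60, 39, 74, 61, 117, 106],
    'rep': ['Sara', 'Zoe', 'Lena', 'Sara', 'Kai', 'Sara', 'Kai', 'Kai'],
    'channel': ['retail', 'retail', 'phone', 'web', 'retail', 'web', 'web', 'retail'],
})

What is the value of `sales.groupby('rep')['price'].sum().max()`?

group by rep, sum of price:
rep
Kai     297
Lena     60
Sara    217
Zoe      92
Name: price, dtype: int64

297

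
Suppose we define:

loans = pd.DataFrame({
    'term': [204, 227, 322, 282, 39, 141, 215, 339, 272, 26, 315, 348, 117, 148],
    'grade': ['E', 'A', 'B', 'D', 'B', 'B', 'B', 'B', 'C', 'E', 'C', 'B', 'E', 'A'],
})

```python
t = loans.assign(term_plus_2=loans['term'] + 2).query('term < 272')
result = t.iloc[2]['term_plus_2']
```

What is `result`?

41

add column term_plus_2 = loans['term'] + 2:
    term grade  term_plus_2
0    204     E          206
1    227     A          229
2    322     B          324
3    282     D          284
4     39     B           41
5    141     B          143
6    215     B          217
7    339     B          341
8    272     C          274
9     26     E           28
10   315     C          317
11   348     B          350
12   117     E          119
13   148     A          150
filter rows where term < 272:
    term grade  term_plus_2
0    204     E          206
1    227     A          229
4     39     B           41
5    141     B          143
6    215     B          217
9     26     E           28
12   117     E          119
13   148     A          150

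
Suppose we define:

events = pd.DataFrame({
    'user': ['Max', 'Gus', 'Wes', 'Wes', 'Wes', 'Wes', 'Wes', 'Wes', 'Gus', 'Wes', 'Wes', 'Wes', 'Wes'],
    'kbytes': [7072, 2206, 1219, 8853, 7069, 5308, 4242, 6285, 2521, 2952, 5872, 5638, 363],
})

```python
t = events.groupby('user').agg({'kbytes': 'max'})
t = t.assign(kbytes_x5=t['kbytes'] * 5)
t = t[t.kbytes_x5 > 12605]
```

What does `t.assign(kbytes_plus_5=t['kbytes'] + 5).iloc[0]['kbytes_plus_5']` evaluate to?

7077

group by user, max of kbytes:
      kbytes
user        
Gus     2521
Max     7072
Wes     8853
add column kbytes_x5 = t['kbytes'] * 5:
      kbytes  kbytes_x5
user                   
Gus     2521      12605
Max     7072      35360
Wes     8853      44265
filter rows where kbytes_x5 > 12605:
      kbytes  kbytes_x5
user                   
Max     7072      35360
Wes     8853      44265
add column kbytes_plus_5 = t['kbytes'] + 5:
      kbytes  kbytes_x5  kbytes_plus_5
user                                  
Max     7072      35360           7077
Wes     8853      44265           8858
Then the value at position 0, column 'kbytes_plus_5': 7077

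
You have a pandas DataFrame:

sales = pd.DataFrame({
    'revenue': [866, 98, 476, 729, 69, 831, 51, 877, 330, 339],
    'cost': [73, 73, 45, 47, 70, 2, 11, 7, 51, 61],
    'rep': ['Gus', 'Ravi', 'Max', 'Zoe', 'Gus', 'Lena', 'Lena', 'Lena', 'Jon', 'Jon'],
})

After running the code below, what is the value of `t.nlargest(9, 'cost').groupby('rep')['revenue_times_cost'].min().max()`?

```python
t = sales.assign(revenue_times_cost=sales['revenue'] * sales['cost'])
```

34263

add column revenue_times_cost = sales['revenue'] * sales['cost']:
   revenue  cost   rep  revenue_times_cost
0      866    73   Gus               63218
1       98    73  Ravi                7154
2      476    45   Max               21420
3      729    47   Zoe               34263
4       69    70   Gus                4830
5      831     2  Lena                1662
6       51    11  Lena                 561
7      877     7  Lena                6139
8      330    51   Jon               16830
9      339    61   Jon               20679
take 9 rows with largest cost:
   revenue  cost   rep  revenue_times_cost
0      866    73   Gus               63218
1       98    73  Ravi                7154
4       69    70   Gus                4830
9      339    61   Jon               20679
8      330    51   Jon               16830
3      729    47   Zoe               34263
2      476    45   Max               21420
6       51    11  Lena                 561
7      877     7  Lena                6139
group by rep, min of revenue_times_cost:
rep
Gus      4830
Jon     16830
Lena      561
Max     21420
Ravi     7154
Zoe     34263
Name: revenue_times_cost, dtype: int64
The max of the resulting series is 34263.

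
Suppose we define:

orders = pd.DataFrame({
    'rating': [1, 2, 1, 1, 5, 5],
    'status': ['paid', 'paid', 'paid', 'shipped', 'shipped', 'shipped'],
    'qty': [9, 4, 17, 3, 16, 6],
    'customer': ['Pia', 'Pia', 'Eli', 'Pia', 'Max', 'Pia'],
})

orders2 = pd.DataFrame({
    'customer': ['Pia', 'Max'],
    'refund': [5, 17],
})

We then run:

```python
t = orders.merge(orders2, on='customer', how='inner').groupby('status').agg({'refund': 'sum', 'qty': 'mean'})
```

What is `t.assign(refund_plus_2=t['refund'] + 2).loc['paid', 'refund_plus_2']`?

merge on 'customer' (how='inner') → 5 rows:
   rating   status  qty customer  refund
0       1     paid    9      Pia       5
1       2     paid    4      Pia       5
2       1  shipped    3      Pia       5
3       5  shipped   16      Max      17
4       5  shipped    6      Pia       5
group by status: sum(refund), mean(qty):
         refund       qty
status                   
paid         10  6.500000
shipped      27  8.333333
add column refund_plus_2 = t['refund'] + 2:
         refund       qty  refund_plus_2
status                                  
paid         10  6.500000             12
shipped      27  8.333333             29

12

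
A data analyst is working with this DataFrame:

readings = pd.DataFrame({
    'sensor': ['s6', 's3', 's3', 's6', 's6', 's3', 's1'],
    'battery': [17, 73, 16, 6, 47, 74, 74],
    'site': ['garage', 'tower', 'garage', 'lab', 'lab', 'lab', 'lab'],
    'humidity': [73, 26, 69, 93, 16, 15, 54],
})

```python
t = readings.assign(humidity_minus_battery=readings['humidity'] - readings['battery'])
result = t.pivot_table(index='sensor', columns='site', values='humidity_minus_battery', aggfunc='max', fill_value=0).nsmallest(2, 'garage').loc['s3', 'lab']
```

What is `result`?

add column humidity_minus_battery = readings['humidity'] - readings['battery']:
  sensor  battery    site  humidity  humidity_minus_battery
0     s6       17  garage        73                      56
1     s3       73   tower        26                     -47
2     s3       16  garage        69                      53
3     s6        6     lab        93                      87
4     s6       47     lab        16                     -31
5     s3       74     lab        15                     -59
6     s1       74     lab        54                     -20
pivot: rows=sensor, cols=site, max(humidity_minus_battery):
site    garage  lab  tower
sensor                    
s1           0  -20      0
s3          53  -59    -47
s6          56   87      0
take 2 rows with smallest garage:
site    garage  lab  tower
sensor                    
s1           0  -20      0
s3          53  -59    -47

-59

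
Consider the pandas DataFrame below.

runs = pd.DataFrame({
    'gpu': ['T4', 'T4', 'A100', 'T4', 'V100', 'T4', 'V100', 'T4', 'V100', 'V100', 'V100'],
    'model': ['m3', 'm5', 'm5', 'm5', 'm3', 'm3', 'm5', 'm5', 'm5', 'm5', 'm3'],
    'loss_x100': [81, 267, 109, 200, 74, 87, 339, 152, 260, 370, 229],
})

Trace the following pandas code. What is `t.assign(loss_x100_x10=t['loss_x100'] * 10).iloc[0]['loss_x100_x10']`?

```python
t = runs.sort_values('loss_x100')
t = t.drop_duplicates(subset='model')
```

sort by loss_x100:
     gpu model  loss_x100
4   V100    m3         74
0     T4    m3         81
5     T4    m3         87
2   A100    m5        109
7     T4    m5        152
3     T4    m5        200
10  V100    m3        229
8   V100    m5        260
1     T4    m5        267
6   V100    m5        339
9   V100    m5        370
drop duplicate model (keep=first):
    gpu model  loss_x100
4  V100    m3         74
2  A100    m5        109
add column loss_x100_x10 = t['loss_x100'] * 10:
    gpu model  loss_x100  loss_x100_x10
4  V100    m3         74            740
2  A100    m5        109           1090
Then the value at position 0, column 'loss_x100_x10': 740

740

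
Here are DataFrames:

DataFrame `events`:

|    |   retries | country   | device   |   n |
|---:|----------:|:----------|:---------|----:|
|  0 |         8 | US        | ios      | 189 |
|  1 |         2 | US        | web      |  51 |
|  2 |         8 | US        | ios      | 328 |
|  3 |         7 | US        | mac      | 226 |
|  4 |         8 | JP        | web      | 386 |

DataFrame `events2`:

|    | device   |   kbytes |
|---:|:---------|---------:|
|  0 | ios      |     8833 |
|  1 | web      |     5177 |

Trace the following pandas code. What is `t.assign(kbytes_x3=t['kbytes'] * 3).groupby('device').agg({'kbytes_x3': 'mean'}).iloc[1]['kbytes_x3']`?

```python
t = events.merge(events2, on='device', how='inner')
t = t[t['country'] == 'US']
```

merge on 'device' (how='inner') → 4 rows:
   retries country device    n  kbytes
0        8      US    ios  189    8833
1        2      US    web   51    5177
2        8      US    ios  328    8833
3        8      JP    web  386    5177
filter rows where country == 'US':
   retries country device    n  kbytes
0        8      US    ios  189    8833
1        2      US    web   51    5177
2        8      US    ios  328    8833
add column kbytes_x3 = t['kbytes'] * 3:
   retries country device    n  kbytes  kbytes_x3
0        8      US    ios  189    8833      26499
1        2      US    web   51    5177      15531
2        8      US    ios  328    8833      26499
group by device, mean of kbytes_x3:
        kbytes_x3
device           
ios       26499.0
web       15531.0
Taking the value at position 1, column 'kbytes_x3' gives 15531.0.

15531.0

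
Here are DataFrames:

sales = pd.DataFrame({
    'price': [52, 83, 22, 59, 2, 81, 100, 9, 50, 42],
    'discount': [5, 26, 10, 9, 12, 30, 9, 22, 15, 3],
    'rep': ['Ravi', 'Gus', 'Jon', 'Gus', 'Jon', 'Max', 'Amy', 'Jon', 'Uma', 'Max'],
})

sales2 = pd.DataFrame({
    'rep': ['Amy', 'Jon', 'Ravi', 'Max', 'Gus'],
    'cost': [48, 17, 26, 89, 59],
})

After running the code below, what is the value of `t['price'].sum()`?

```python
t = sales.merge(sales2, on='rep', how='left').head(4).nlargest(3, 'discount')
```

merge on 'rep' (how='left') → 10 rows:
   price  discount   rep  cost
0     52         5  Ravi  26.0
1     83        26   Gus  59.0
2     22        10   Jon  17.0
3     59         9   Gus  59.0
4      2        12   Jon  17.0
5     81        30   Max  89.0
6    100         9   Amy  48.0
7      9        22   Jon  17.0
8     50        15   Uma   NaN
9     42         3   Max  89.0
take first 4 rows:
   price  discount   rep  cost
0     52         5  Ravi  26.0
1     83        26   Gus  59.0
2     22        10   Jon  17.0
3     59         9   Gus  59.0
take 3 rows with largest discount:
   price  discount  rep  cost
1     83        26  Gus  59.0
2     22        10  Jon  17.0
3     59         9  Gus  59.0

164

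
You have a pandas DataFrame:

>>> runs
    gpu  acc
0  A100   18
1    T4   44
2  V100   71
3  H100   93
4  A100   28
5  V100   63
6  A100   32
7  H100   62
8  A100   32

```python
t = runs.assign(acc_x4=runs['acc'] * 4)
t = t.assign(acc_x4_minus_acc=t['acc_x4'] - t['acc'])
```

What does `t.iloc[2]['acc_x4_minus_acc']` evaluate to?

213

add column acc_x4 = runs['acc'] * 4:
    gpu  acc  acc_x4
0  A100   18      72
1    T4   44     176
2  V100   71     284
3  H100   93     372
4  A100   28     112
5  V100   63     252
6  A100   32     128
7  H100   62     248
8  A100   32     128
add column acc_x4_minus_acc = t['acc_x4'] - t['acc']:
    gpu  acc  acc_x4  acc_x4_minus_acc
0  A100   18      72                54
1    T4   44     176               132
2  V100   71     284               213
3  H100   93     372               279
4  A100   28     112                84
5  V100   63     252               189
6  A100   32     128                96
7  H100   62     248               186
8  A100   32     128                96
Finally, value at position 2, column 'acc_x4_minus_acc' = 213.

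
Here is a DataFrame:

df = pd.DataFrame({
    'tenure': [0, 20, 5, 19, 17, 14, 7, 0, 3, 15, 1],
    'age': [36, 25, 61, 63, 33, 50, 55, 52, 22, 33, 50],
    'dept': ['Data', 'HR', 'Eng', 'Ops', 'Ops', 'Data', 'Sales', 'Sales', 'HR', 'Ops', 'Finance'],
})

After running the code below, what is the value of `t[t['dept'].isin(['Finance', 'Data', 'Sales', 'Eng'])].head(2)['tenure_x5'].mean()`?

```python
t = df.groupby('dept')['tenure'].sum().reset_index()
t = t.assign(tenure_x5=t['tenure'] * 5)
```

47.5

group by dept, sum of tenure:
dept
Data       14
Eng         5
Finance     1
HR         23
Ops        51
Sales       7
Name: tenure, dtype: int64
reset_index():
      dept  tenure
0     Data      14
1      Eng       5
2  Finance       1
3       HR      23
4      Ops      51
5    Sales       7
add column tenure_x5 = t['tenure'] * 5:
      dept  tenure  tenure_x5
0     Data      14         70
1      Eng       5         25
2  Finance       1          5
3       HR      23        115
4      Ops      51        255
5    Sales       7         35
filter rows where dept in ['Finance', 'Data', 'Sales', 'Eng']:
      dept  tenure  tenure_x5
0     Data      14         70
1      Eng       5         25
2  Finance       1          5
5    Sales       7         35
take first 2 rows:
   dept  tenure  tenure_x5
0  Data      14         70
1   Eng       5         25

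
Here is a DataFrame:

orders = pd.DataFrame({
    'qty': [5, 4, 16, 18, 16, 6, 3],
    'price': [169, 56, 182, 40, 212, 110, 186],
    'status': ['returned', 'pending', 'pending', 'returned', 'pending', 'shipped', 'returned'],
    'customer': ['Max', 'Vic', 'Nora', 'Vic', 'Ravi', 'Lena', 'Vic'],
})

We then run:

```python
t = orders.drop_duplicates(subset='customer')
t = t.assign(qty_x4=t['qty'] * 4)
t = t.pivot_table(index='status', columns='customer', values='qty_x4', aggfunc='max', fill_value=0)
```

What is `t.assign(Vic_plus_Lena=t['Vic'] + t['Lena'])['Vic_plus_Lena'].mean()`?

13.3333333333

drop duplicate customer (keep=first):
   qty  price    status customer
0    5    169  returned      Max
1    4     56   pending      Vic
2   16    182   pending     Nora
4   16    212   pending     Ravi
5    6    110   shipped     Lena
add column qty_x4 = t['qty'] * 4:
   qty  price    status customer  qty_x4
0    5    169  returned      Max      20
1    4     56   pending      Vic      16
2   16    182   pending     Nora      64
4   16    212   pending     Ravi      64
5    6    110   shipped     Lena      24
pivot: rows=status, cols=customer, max(qty_x4):
customer  Lena  Max  Nora  Ravi  Vic
status                              
pending      0    0    64    64   16
returned     0   20     0     0    0
shipped     24    0     0     0    0
add column Vic_plus_Lena = t['Vic'] + t['Lena']:
customer  Lena  Max  Nora  Ravi  Vic  Vic_plus_Lena
status                                             
pending      0    0    64    64   16             16
returned     0   20     0     0    0              0
shipped     24    0     0     0    0             24
mean of column 'Vic_plus_Lena' → 13.3333333333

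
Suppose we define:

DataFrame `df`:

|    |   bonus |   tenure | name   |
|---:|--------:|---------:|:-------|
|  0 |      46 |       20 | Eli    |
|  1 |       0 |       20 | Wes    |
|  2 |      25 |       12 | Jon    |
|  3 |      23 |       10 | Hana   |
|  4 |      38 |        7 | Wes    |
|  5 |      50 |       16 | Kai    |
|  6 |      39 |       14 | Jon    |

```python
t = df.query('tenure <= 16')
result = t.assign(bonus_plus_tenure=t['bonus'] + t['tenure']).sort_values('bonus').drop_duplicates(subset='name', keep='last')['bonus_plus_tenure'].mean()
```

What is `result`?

49.25

filter rows where tenure <= 16:
   bonus  tenure  name
2     25      12   Jon
3     23      10  Hana
4     38       7   Wes
5     50      16   Kai
6     39      14   Jon
add column bonus_plus_tenure = t['bonus'] + t['tenure']:
   bonus  tenure  name  bonus_plus_tenure
2     25      12   Jon                 37
3     23      10  Hana                 33
4     38       7   Wes                 45
5     50      16   Kai                 66
6     39      14   Jon                 53
sort by bonus:
   bonus  tenure  name  bonus_plus_tenure
3     23      10  Hana                 33
2     25      12   Jon                 37
4     38       7   Wes                 45
6     39      14   Jon                 53
5     50      16   Kai                 66
drop duplicate name (keep=last):
   bonus  tenure  name  bonus_plus_tenure
3     23      10  Hana                 33
4     38       7   Wes                 45
6     39      14   Jon                 53
5     50      16   Kai                 66
Then the mean of column 'bonus_plus_tenure': 49.25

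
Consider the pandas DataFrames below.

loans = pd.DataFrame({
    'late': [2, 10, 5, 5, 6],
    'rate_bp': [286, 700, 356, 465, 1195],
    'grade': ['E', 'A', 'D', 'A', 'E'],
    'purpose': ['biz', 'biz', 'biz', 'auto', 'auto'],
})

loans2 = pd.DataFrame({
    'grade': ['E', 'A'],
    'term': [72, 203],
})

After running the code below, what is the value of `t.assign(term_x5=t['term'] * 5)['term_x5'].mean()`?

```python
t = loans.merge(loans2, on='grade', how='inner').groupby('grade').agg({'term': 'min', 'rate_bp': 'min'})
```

merge on 'grade' (how='inner') → 4 rows:
   late  rate_bp grade purpose  term
0     2      286     E     biz    72
1    10      700     A     biz   203
2     5      465     A    auto   203
3     6     1195     E    auto    72
group by grade: min(term), min(rate_bp):
       term  rate_bp
grade               
A       203      465
E        72      286
add column term_x5 = t['term'] * 5:
       term  rate_bp  term_x5
grade                        
A       203      465     1015
E        72      286      360

687.5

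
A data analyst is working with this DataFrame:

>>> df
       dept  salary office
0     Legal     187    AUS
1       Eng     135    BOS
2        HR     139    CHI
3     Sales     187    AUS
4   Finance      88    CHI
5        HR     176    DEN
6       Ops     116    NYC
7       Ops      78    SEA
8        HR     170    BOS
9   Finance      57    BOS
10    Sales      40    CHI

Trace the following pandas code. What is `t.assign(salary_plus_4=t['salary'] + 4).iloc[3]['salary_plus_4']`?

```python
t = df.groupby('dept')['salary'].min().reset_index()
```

191

group by dept, min of salary:
dept
Eng        135
Finance     57
HR         139
Legal      187
Ops         78
Sales       40
Name: salary, dtype: int64
reset_index():
      dept  salary
0      Eng     135
1  Finance      57
2       HR     139
3    Legal     187
4      Ops      78
5    Sales      40
add column salary_plus_4 = t['salary'] + 4:
      dept  salary  salary_plus_4
0      Eng     135            139
1  Finance      57             61
2       HR     139            143
3    Legal     187            191
4      Ops      78             82
5    Sales      40             44
So iloc[3]['salary_plus_4'] = 191.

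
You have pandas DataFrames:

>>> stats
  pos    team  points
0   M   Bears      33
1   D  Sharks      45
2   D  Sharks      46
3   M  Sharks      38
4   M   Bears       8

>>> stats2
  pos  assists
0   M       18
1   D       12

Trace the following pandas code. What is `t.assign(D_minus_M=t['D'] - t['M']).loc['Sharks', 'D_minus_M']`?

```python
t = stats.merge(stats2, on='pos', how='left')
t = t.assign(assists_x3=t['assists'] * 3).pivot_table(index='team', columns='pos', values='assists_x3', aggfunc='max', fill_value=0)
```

-18

merge on 'pos' (how='left') → 5 rows:
  pos    team  points  assists
0   M   Bears      33       18
1   D  Sharks      45       12
2   D  Sharks      46       12
3   M  Sharks      38       18
4   M   Bears       8       18
add column assists_x3 = t['assists'] * 3:
  pos    team  points  assists  assists_x3
0   M   Bears      33       18          54
1   D  Sharks      45       12          36
2   D  Sharks      46       12          36
3   M  Sharks      38       18          54
4   M   Bears       8       18          54
pivot: rows=team, cols=pos, max(assists_x3):
pos      D   M
team          
Bears    0  54
Sharks  36  54
add column D_minus_M = t['D'] - t['M']:
pos      D   M  D_minus_M
team                     
Bears    0  54        -54
Sharks  36  54        -18
Taking the value at row 'Sharks', column 'D_minus_M' gives -18.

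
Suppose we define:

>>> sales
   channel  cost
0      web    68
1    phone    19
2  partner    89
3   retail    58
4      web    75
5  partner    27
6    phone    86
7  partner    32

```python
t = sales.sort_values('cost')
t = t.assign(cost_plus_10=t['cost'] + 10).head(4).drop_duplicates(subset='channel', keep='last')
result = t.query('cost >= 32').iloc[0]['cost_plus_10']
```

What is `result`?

sort by cost:
   channel  cost
1    phone    19
5  partner    27
7  partner    32
3   retail    58
0      web    68
4      web    75
6    phone    86
2  partner    89
add column cost_plus_10 = t['cost'] + 10:
   channel  cost  cost_plus_10
1    phone    19            29
5  partner    27            37
7  partner    32            42
3   retail    58            68
0      web    68            78
4      web    75            85
6    phone    86            96
2  partner    89            99
take first 4 rows:
   channel  cost  cost_plus_10
1    phone    19            29
5  partner    27            37
7  partner    32            42
3   retail    58            68
drop duplicate channel (keep=last):
   channel  cost  cost_plus_10
1    phone    19            29
7  partner    32            42
3   retail    58            68
filter rows where cost >= 32:
   channel  cost  cost_plus_10
7  partner    32            42
3   retail    58            68
The value at position 0, column 'cost_plus_10' is 42.

42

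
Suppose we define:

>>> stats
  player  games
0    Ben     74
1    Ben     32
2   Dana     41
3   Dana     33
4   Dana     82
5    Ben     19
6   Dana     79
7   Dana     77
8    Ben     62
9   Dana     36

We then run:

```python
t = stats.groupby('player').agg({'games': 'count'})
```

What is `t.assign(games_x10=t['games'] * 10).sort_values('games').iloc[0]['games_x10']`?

group by player, count of games:
        games
player       
Ben         4
Dana        6
add column games_x10 = t['games'] * 10:
        games  games_x10
player                  
Ben         4         40
Dana        6         60
sort by games:
        games  games_x10
player                  
Ben         4         40
Dana        6         60
The value at position 0, column 'games_x10' is 40.

40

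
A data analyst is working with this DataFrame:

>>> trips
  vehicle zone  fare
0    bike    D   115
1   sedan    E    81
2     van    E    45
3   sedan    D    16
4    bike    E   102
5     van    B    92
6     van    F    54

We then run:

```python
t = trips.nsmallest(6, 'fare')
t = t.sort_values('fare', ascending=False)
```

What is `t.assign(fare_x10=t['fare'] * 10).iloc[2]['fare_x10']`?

810

take 6 rows with smallest fare:
  vehicle zone  fare
3   sedan    D    16
2     van    E    45
6     van    F    54
1   sedan    E    81
5     van    B    92
4    bike    E   102
sort by fare descending:
  vehicle zone  fare
4    bike    E   102
5     van    B    92
1   sedan    E    81
6     van    F    54
2     van    E    45
3   sedan    D    16
add column fare_x10 = t['fare'] * 10:
  vehicle zone  fare  fare_x10
4    bike    E   102      1020
5     van    B    92       920
1   sedan    E    81       810
6     van    F    54       540
2     van    E    45       450
3   sedan    D    16       160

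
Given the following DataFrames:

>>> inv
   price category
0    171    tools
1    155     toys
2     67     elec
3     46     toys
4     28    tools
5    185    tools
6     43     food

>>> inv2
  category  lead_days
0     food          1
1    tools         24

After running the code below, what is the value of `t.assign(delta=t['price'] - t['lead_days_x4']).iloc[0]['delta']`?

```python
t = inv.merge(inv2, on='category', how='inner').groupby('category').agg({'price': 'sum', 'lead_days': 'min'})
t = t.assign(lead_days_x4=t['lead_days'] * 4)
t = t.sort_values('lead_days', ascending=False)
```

288

merge on 'category' (how='inner') → 4 rows:
   price category  lead_days
0    171    tools         24
1     28    tools         24
2    185    tools         24
3     43     food          1
group by category: sum(price), min(lead_days):
          price  lead_days
category                  
food         43          1
tools       384         24
add column lead_days_x4 = t['lead_days'] * 4:
          price  lead_days  lead_days_x4
category                                
food         43          1             4
tools       384         24            96
sort by lead_days descending:
          price  lead_days  lead_days_x4
category                                
tools       384         24            96
food         43          1             4
add column delta = t['price'] - t['lead_days_x4']:
          price  lead_days  lead_days_x4  delta
category                                       
tools       384         24            96    288
food         43          1             4     39
Reading off the value at position 0, column 'delta', we get 288.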